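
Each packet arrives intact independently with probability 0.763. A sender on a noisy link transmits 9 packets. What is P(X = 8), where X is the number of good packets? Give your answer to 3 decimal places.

0.245

X ~ Binomial(n=9, p=0.763).
P(X=8) = C(9,8) · p^8 · (1−p)^1
= 9 · 0.11487 · 0.237 = 0.24501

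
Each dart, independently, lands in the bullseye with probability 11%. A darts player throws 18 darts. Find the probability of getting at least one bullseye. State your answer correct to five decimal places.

0.87725

P(at least one) = 1 − P(none) = 1 − (1 − 0.11)^18
= 1 − 0.1227496 = 0.8772504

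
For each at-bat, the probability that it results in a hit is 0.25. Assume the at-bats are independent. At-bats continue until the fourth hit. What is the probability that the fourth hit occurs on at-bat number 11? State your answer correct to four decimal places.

0.0626

Y = trial on which the fourth success occurs; negative binomial, r=4, p=0.25.
P(Y=11) = C(10,3) · p^4 · (1−p)^7
= 120 · 0.0039062 · 0.13348 = 0.062571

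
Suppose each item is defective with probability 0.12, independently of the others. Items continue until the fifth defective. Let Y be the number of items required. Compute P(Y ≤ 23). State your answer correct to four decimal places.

0.1335

Finishing within 23 items ⇔ at least 5 successes in the first 23. With X ~ Binomial(23, 0.12), P(Y ≤ 23) = 1 − P(X ≤ 4).
  k=0: C(23,0)·0.12^0·0.88^23 = 0.052857
  k=1: C(23,1)·0.12^1·0.88^22 = 0.165778
  k=2: C(23,2)·0.12^2·0.88^21 = 0.248668
  k=3: C(23,3)·0.12^3·0.88^20 = 0.237364
  k=4: C(23,4)·0.12^4·0.88^19 = 0.161839
1 − 0.866507 = 0.133493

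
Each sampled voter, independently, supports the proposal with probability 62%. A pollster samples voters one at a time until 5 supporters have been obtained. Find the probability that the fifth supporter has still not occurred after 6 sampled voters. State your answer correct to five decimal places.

Needing more than 6 sampled voters ⇔ fewer than 5 successes in the first 6. With X ~ Binomial(6, 0.62), P(Y > 6) = P(X ≤ 4).
  k=0: C(6,0)·0.62^0·0.38^6 = 0.0030109
  k=1: C(6,1)·0.62^1·0.38^5 = 0.0294755
  k=2: C(6,2)·0.62^2·0.38^4 = 0.1202289
  k=3: C(6,3)·0.62^3·0.38^3 = 0.2615507
  k=4: C(6,4)·0.62^4·0.38^2 = 0.3200554
P(X ≤ 4) = 0.7343215

0.73432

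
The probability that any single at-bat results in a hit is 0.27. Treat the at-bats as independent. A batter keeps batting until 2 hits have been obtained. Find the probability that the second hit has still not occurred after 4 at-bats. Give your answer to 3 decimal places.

0.704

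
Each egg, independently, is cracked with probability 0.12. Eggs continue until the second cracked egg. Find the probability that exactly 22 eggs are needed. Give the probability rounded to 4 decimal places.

Y = trial on which the second success occurs; negative binomial, r=2, p=0.12.
P(Y=22) = C(21,1) · p^2 · (1−p)^20
= 21 · 0.0144 · 0.077563 = 0.023455

0.0235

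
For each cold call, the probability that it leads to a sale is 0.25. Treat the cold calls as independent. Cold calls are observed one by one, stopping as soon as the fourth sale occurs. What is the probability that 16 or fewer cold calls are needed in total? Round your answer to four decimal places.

0.5950

Finishing within 16 cold calls ⇔ at least 4 successes in the first 16. With X ~ Binomial(16, 0.25), P(Y ≤ 16) = 1 − P(X ≤ 3).
  k=0: C(16,0)·0.25^0·0.75^16 = 0.010023
  k=1: C(16,1)·0.25^1·0.75^15 = 0.053454
  k=2: C(16,2)·0.25^2·0.75^14 = 0.133635
  k=3: C(16,3)·0.25^3·0.75^13 = 0.207876
1 − 0.404987 = 0.595013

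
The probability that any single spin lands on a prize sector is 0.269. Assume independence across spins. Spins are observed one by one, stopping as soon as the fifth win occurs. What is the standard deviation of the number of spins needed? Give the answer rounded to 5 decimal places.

Y = total spins until the fifth success; negative binomial with r=5, p=0.269.
SD(Y) = √[r(1−p)/p²] = √(50.5106342) = 7.1070834

7.10708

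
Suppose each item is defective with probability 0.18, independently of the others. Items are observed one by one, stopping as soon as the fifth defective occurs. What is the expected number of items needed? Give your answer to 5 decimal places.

27.77778

Y = total items until the fifth success; negative binomial with r=5, p=0.18.
E[Y] = r / p = 5 / 0.18 = 27.7777778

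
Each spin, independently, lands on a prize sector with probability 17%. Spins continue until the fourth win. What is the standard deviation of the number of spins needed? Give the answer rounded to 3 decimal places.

10.718

Y = total spins until the fourth success; negative binomial with r=4, p=0.17.
SD(Y) = √[r(1−p)/p²] = √(114.87889) = 10.71816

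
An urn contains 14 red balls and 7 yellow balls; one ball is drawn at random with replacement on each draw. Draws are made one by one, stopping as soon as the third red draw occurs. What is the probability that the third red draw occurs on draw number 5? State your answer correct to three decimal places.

Y = trial on which the third success occurs; negative binomial, r=3, p=0.666667.
P(Y=5) = C(4,2) · p^3 · (1−p)^2
= 6 · 0.2963 · 0.11111 = 0.19753

0.198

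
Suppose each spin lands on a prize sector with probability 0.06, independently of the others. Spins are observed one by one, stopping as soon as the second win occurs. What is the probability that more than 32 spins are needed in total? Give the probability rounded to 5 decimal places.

Needing more than 32 spins ⇔ fewer than 2 successes in the first 32. With X ~ Binomial(32, 0.06), P(Y > 32) = P(X ≤ 1).
  k=0: C(32,0)·0.06^0·0.94^32 = 0.1380675
  k=1: C(32,1)·0.06^1·0.94^31 = 0.2820101
P(X ≤ 1) = 0.4200776

0.42008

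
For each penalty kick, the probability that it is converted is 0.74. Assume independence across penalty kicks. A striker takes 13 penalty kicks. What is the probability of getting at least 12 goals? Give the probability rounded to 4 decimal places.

0.1111

X ~ Binomial(13, 0.74); P(X ≥ 12) = Σ C(13,k) p^k (1−p)^(13−k) over k:
  k=12: C(13,12)·0.74^12·0.26^1 = 0.091138
  k=13: C(13,13)·0.74^13·0.26^0 = 0.019953
Total = 0.111091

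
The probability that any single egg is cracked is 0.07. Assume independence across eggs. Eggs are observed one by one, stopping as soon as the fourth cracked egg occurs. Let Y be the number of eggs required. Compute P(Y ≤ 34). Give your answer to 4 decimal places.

0.2122

Finishing within 34 eggs ⇔ at least 4 successes in the first 34. With X ~ Binomial(34, 0.07), P(Y ≤ 34) = 1 − P(X ≤ 3).
  k=0: C(34,0)·0.07^0·0.93^34 = 0.084805
  k=1: C(34,1)·0.07^1·0.93^33 = 0.217027
  k=2: C(34,2)·0.07^2·0.93^32 = 0.269534
  k=3: C(34,3)·0.07^3·0.93^31 = 0.216400
1 − 0.787766 = 0.212234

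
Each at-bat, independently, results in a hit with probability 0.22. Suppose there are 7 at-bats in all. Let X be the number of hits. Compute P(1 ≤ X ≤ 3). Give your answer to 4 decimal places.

0.7782

X ~ Binomial(7, 0.22); P(1 ≤ X ≤ 3) = Σ C(7,k) p^k (1−p)^(7−k) over k:
  k=1: C(7,1)·0.22^1·0.78^6 = 0.346807
  k=2: C(7,2)·0.22^2·0.78^5 = 0.293452
  k=3: C(7,3)·0.22^3·0.78^4 = 0.137948
Total = 0.778207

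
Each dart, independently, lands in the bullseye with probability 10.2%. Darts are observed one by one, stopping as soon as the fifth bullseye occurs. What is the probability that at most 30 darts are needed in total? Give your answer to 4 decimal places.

0.1858

Finishing within 30 darts ⇔ at least 5 successes in the first 30. With X ~ Binomial(30, 0.102), P(Y ≤ 30) = 1 − P(X ≤ 4).
  k=0: C(30,0)·0.102^0·0.898^30 = 0.039654
  k=1: C(30,1)·0.102^1·0.898^29 = 0.135125
  k=2: C(30,2)·0.102^2·0.898^28 = 0.222550
  k=3: C(30,3)·0.102^3·0.898^27 = 0.235932
  k=4: C(30,4)·0.102^4·0.898^26 = 0.180890
1 − 0.814152 = 0.185848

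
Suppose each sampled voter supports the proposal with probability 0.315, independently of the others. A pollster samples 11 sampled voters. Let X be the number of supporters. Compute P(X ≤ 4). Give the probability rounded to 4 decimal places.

0.7555

X ~ Binomial(11, 0.315); P(X ≤ 4) = Σ C(11,k) p^k (1−p)^(11−k) over k:
  k=0: C(11,0)·0.315^0·0.685^11 = 0.015581
  k=1: C(11,1)·0.315^1·0.685^10 = 0.078815
  k=2: C(11,2)·0.315^2·0.685^9 = 0.181217
  k=3: C(11,3)·0.315^3·0.685^8 = 0.250000
  k=4: C(11,4)·0.315^4·0.685^7 = 0.229927
Total = 0.755540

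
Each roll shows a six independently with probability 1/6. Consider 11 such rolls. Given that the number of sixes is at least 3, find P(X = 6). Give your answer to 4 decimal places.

0.0146

X ~ Binomial(11, 0.166667). Want P(X=6 | X≥3) = P(X=6) / P(X≥3).
P(X=6) = C(11,6)·0.166667^6·0.833333^5 = 0.003979
P(X≥3) = 1 − 0.134588 − 0.296094 − 0.296094 = 0.273225
Ratio = 0.003979 / 0.273225 = 0.014565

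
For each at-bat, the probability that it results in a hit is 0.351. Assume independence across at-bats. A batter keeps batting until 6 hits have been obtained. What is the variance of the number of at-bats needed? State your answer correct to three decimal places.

31.607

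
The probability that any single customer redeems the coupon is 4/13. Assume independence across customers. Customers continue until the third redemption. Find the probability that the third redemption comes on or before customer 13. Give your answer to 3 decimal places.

Finishing within 13 customers ⇔ at least 3 successes in the first 13. With X ~ Binomial(13, 0.307692), P(Y ≤ 13) = 1 − P(X ≤ 2).
  k=0: C(13,0)·0.307692^0·0.692308^13 = 0.00839
  k=1: C(13,1)·0.307692^1·0.692308^12 = 0.04849
  k=2: C(13,2)·0.307692^2·0.692308^11 = 0.12931
1 − 0.18619 = 0.81381

0.814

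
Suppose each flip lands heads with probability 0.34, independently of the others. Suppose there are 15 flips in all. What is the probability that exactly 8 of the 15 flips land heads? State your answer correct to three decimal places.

X ~ Binomial(n=15, p=0.34).
P(X=8) = C(15,8) · p^8 · (1−p)^7
= 6435 · 0.00017858 · 0.054552 = 0.06269

0.063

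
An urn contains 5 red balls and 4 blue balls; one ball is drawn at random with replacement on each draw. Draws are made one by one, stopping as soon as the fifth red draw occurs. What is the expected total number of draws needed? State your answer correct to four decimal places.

Y = total draws until the fifth success; negative binomial with r=5, p=0.555556.
E[Y] = r / p = 5 / 0.555556 = 9.000000

9.0000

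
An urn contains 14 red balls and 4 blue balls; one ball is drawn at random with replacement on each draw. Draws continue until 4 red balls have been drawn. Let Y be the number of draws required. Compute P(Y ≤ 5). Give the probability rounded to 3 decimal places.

Finishing within 5 draws ⇔ at least 4 successes in the first 5. With X ~ Binomial(5, 0.777778), P(Y ≤ 5) = 1 − P(X ≤ 3).
  k=0: C(5,0)·0.777778^0·0.222222^5 = 0.00054
  k=1: C(5,1)·0.777778^1·0.222222^4 = 0.00948
  k=2: C(5,2)·0.777778^2·0.222222^3 = 0.06639
  k=3: C(5,3)·0.777778^3·0.222222^2 = 0.23235
1 − 0.30876 = 0.69124

0.691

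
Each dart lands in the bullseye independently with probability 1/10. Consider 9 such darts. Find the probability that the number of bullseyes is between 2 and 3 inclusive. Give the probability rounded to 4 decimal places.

X ~ Binomial(9, 0.10); P(2 ≤ X ≤ 3) = Σ C(9,k) p^k (1−p)^(9−k) over k:
  k=2: C(9,2)·0.10^2·0.90^7 = 0.172187
  k=3: C(9,3)·0.10^3·0.90^6 = 0.044641
Total = 0.216828

0.2168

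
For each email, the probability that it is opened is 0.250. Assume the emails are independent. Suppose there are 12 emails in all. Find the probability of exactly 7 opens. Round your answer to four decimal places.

X ~ Binomial(n=12, p=0.25).
P(X=7) = C(12,7) · p^7 · (1−p)^5
= 792 · 6.1035e-05 · 0.2373 = 0.011471

0.0115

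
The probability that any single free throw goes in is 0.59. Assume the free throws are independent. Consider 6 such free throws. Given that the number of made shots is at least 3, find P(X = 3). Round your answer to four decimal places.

0.3509

X ~ Binomial(6, 0.59). Want P(X=3 | X≥3) = P(X=3) / P(X≥3).
P(X=3) = C(6,3)·0.59^3·0.41^3 = 0.283099
P(X≥3) = 1 − 0.004750 − 0.041013 − 0.147547 = 0.806690
Ratio = 0.283099 / 0.806690 = 0.350939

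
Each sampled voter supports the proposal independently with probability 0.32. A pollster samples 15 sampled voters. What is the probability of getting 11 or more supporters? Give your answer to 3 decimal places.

X ~ Binomial(15, 0.32); P(X ≥ 11) = Σ C(15,k) p^k (1−p)^(15−k) over k:
  k=11: C(15,11)·0.32^11·0.68^4 = 0.00105
  k=12: C(15,12)·0.32^12·0.68^3 = 0.00016
  k=13: C(15,13)·0.32^13·0.68^2 = 0.00002
  k=14: C(15,14)·0.32^14·0.68^1 = 0.00000
  k=15: C(15,15)·0.32^15·0.68^0 = 0.00000
Total = 0.00124

0.001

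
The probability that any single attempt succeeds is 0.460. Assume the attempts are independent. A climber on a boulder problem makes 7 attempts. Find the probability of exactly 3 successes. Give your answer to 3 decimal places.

0.290

X ~ Binomial(n=7, p=0.46).
P(X=3) = C(7,3) · p^3 · (1−p)^4
= 35 · 0.097336 · 0.085031 = 0.28968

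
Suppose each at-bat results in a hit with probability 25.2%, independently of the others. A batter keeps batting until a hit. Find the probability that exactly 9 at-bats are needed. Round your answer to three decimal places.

Geometric (trials to first success), p = 0.252.
P(Y = 9) = (1−p)^8 · p = 0.097997 · 0.252 = 0.02470

0.025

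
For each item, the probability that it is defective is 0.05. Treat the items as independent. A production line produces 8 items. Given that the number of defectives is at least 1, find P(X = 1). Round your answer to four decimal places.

0.8299

X ~ Binomial(8, 0.05). Want P(X=1 | X≥1) = P(X=1) / P(X≥1).
P(X=1) = C(8,1)·0.05^1·0.95^7 = 0.279335
P(X≥1) = 1 − 0.663420 = 0.336580
Ratio = 0.279335 / 0.336580 = 0.829922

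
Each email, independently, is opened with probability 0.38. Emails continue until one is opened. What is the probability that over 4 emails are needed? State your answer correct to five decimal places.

0.14776

Y = number of emails to the first success; geometric, p = 0.38.
P(Y > 4) = P(first 4 all fail) = (1−p)^4 = 0.1477634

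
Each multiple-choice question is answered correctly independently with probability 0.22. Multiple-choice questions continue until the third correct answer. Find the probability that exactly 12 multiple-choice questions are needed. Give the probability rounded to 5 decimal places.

Y = trial on which the third success occurs; negative binomial, r=3, p=0.22.
P(Y=12) = C(11,2) · p^3 · (1−p)^9
= 55 · 0.010648 · 0.10687 = 0.0625867

0.06259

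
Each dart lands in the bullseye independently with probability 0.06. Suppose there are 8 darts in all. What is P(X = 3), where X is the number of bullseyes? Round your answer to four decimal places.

X ~ Binomial(n=8, p=0.06).
P(X=3) = C(8,3) · p^3 · (1−p)^5
= 56 · 0.000216 · 0.7339 = 0.008877

0.0089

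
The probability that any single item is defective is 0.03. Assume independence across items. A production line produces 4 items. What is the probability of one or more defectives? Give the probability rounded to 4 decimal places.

0.1147

P(at least one) = 1 − P(none) = 1 − (1 − 0.03)^4
= 1 − 0.885293 = 0.114707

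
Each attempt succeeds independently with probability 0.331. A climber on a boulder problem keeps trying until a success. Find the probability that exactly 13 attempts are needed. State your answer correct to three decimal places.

0.003

Geometric (trials to first success), p = 0.331.
P(Y = 13) = (1−p)^12 · p = 0.0080374 · 0.331 = 0.00266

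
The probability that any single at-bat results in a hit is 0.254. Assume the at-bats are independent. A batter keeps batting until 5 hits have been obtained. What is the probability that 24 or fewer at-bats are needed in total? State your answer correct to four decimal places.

0.7671

Finishing within 24 at-bats ⇔ at least 5 successes in the first 24. With X ~ Binomial(24, 0.254), P(Y ≤ 24) = 1 − P(X ≤ 4).
  k=0: C(24,0)·0.254^0·0.746^24 = 0.000883
  k=1: C(24,1)·0.254^1·0.746^23 = 0.007212
  k=2: C(24,2)·0.254^2·0.746^22 = 0.028238
  k=3: C(24,3)·0.254^3·0.746^21 = 0.070506
  k=4: C(24,4)·0.254^4·0.746^20 = 0.126032
1 − 0.232870 = 0.767130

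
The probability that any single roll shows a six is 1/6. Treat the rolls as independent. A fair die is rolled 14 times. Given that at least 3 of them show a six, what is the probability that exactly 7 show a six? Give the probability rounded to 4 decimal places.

0.0081

X ~ Binomial(14, 0.166667). Want P(X=7 | X≥3) = P(X=7) / P(X≥3).
P(X=7) = C(14,7)·0.166667^7·0.833333^7 = 0.003422
P(X≥3) = 1 − 0.077887 − 0.218082 − 0.283507 = 0.420524
Ratio = 0.003422 / 0.420524 = 0.008136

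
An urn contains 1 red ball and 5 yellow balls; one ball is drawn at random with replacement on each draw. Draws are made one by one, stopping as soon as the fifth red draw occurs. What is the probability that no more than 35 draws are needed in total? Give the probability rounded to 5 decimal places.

0.71568

Finishing within 35 draws ⇔ at least 5 successes in the first 35. With X ~ Binomial(35, 0.166667), P(Y ≤ 35) = 1 − P(X ≤ 4).
  k=0: C(35,0)·0.166667^0·0.833333^35 = 0.0016930
  k=1: C(35,1)·0.166667^1·0.833333^34 = 0.0118510
  k=2: C(35,2)·0.166667^2·0.833333^33 = 0.0402933
  k=3: C(35,3)·0.166667^3·0.833333^32 = 0.0886454
  k=4: C(35,4)·0.166667^4·0.833333^31 = 0.1418326
1 − 0.2843153 = 0.7156847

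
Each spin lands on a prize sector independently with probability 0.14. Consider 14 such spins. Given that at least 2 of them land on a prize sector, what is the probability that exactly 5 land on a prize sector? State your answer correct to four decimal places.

X ~ Binomial(14, 0.14). Want P(X=5 | X≥2) = P(X=5) / P(X≥2).
P(X=5) = C(14,5)·0.14^5·0.86^9 = 0.027707
P(X≥2) = 1 − 0.121054 − 0.275890 = 0.603056
Ratio = 0.027707 / 0.603056 = 0.045944

0.0459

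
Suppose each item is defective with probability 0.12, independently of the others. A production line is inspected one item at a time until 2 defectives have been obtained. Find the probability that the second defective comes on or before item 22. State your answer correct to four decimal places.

Finishing within 22 items ⇔ at least 2 successes in the first 22. With X ~ Binomial(22, 0.12), P(Y ≤ 22) = 1 − P(X ≤ 1).
  k=0: C(22,0)·0.12^0·0.88^22 = 0.060065
  k=1: C(22,1)·0.12^1·0.88^21 = 0.180194
1 − 0.240259 = 0.759741

0.7597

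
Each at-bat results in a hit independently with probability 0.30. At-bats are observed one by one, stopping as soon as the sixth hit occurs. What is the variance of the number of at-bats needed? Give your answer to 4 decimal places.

46.6667

Y = total at-bats until the sixth success; negative binomial with r=6, p=0.30.
Var(Y) = r(1−p)/p² = 6·0.70 / 0.30² = 46.666667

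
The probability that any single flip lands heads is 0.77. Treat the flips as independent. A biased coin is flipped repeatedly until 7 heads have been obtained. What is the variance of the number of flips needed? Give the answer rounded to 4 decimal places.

2.7155

Y = total flips until the seventh success; negative binomial with r=7, p=0.77.
Var(Y) = r(1−p)/p² = 7·0.23 / 0.77² = 2.715466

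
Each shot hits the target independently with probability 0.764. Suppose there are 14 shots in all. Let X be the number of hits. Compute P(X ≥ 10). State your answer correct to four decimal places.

0.7814

X ~ Binomial(14, 0.764); P(X ≥ 10) = Σ C(14,k) p^k (1−p)^(14−k) over k:
  k=10: C(14,10)·0.764^10·0.236^4 = 0.210385
  k=11: C(14,11)·0.764^11·0.236^3 = 0.247665
  k=12: C(14,12)·0.764^12·0.236^2 = 0.200441
  k=13: C(14,13)·0.764^13·0.236^1 = 0.099828
  k=14: C(14,14)·0.764^14·0.236^0 = 0.023084
Total = 0.781403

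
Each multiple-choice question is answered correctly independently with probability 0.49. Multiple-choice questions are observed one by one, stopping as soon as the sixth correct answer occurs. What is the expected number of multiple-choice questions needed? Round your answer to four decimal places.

Y = total multiple-choice questions until the sixth success; negative binomial with r=6, p=0.49.
E[Y] = r / p = 6 / 0.49 = 12.244898

12.2449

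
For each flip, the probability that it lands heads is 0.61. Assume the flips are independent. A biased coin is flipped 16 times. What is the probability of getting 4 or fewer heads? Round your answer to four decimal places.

0.0038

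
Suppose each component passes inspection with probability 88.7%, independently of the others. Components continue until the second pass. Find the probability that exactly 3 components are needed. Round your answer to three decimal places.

Y = trial on which the second success occurs; negative binomial, r=2, p=0.887.
P(Y=3) = C(2,1) · p^2 · (1−p)^1
= 2 · 0.78677 · 0.113 = 0.17781

0.178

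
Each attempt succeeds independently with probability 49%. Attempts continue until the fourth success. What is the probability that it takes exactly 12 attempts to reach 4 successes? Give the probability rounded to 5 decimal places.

0.04353

Y = trial on which the fourth success occurs; negative binomial, r=4, p=0.49.
P(Y=12) = C(11,3) · p^4 · (1−p)^8
= 165 · 0.057648 · 0.0045768 = 0.0435341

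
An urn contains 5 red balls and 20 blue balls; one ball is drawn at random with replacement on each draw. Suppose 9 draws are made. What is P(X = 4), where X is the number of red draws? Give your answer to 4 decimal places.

0.0661

X ~ Binomial(n=9, p=0.20).
P(X=4) = C(9,4) · p^4 · (1−p)^5
= 126 · 0.0016 · 0.32768 = 0.066060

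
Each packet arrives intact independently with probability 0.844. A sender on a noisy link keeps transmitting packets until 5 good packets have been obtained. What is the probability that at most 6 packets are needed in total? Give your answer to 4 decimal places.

Finishing within 6 packets ⇔ at least 5 successes in the first 6. With X ~ Binomial(6, 0.844), P(Y ≤ 6) = 1 − P(X ≤ 4).
  k=0: C(6,0)·0.844^0·0.156^6 = 0.000014
  k=1: C(6,1)·0.844^1·0.156^5 = 0.000468
  k=2: C(6,2)·0.844^2·0.156^4 = 0.006328
  k=3: C(6,3)·0.844^3·0.156^3 = 0.045649
  k=4: C(6,4)·0.844^4·0.156^2 = 0.185230
1 − 0.237689 = 0.762311

0.7623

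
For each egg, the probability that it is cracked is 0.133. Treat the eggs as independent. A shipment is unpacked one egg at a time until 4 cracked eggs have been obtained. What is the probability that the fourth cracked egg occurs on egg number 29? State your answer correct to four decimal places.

0.0289

Y = trial on which the fourth success occurs; negative binomial, r=4, p=0.133.
P(Y=29) = C(28,3) · p^4 · (1−p)^25
= 3276 · 0.0003129 · 0.028215 = 0.028922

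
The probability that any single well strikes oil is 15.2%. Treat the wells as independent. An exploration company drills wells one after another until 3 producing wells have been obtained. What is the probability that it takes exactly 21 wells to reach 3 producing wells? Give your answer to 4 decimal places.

0.0343

Y = trial on which the third success occurs; negative binomial, r=3, p=0.152.
P(Y=21) = C(20,2) · p^3 · (1−p)^18
= 190 · 0.0035118 · 0.051419 = 0.034309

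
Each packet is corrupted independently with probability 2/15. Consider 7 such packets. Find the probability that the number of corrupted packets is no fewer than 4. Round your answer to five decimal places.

0.00790

X ~ Binomial(7, 0.133333); P(X ≥ 4) = Σ C(7,k) p^k (1−p)^(7−k) over k:
  k=4: C(7,4)·0.133333^4·0.866667^3 = 0.0072008
  k=5: C(7,5)·0.133333^5·0.866667^2 = 0.0006647
  k=6: C(7,6)·0.133333^6·0.866667^1 = 0.0000341
  k=7: C(7,7)·0.133333^7·0.866667^0 = 0.0000007
Total = 0.0079003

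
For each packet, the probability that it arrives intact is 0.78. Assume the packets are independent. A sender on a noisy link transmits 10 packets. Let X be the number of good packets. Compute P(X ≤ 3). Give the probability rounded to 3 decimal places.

X ~ Binomial(10, 0.78); P(X ≤ 3) = Σ C(10,k) p^k (1−p)^(10−k) over k:
  k=0: C(10,0)·0.78^0·0.22^10 = 0.00000
  k=1: C(10,1)·0.78^1·0.22^9 = 0.00001
  k=2: C(10,2)·0.78^2·0.22^8 = 0.00015
  k=3: C(10,3)·0.78^3·0.22^7 = 0.00142
Total = 0.00158

0.002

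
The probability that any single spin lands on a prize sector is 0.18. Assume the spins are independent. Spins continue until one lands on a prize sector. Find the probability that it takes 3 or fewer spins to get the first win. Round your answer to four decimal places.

Y = number of spins to the first success; geometric, p = 0.18.
P(Y ≤ 3) = 1 − (1−p)^3 = 1 − 0.551368 = 0.448632

0.4486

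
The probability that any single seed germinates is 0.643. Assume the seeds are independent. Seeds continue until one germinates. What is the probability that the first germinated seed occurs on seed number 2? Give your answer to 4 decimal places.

Geometric (trials to first success), p = 0.643.
P(Y = 2) = (1−p)^1 · p = 0.357 · 0.643 = 0.229551

0.2296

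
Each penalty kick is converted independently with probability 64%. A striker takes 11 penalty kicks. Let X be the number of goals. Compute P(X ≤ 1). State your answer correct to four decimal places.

0.0003

X ~ Binomial(11, 0.64); P(X ≤ 1) = Σ C(11,k) p^k (1−p)^(11−k) over k:
  k=0: C(11,0)·0.64^0·0.36^11 = 0.000013
  k=1: C(11,1)·0.64^1·0.36^10 = 0.000257
Total = 0.000271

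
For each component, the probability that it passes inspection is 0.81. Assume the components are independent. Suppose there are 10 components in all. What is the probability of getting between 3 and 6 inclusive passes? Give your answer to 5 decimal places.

X ~ Binomial(10, 0.81); P(3 ≤ X ≤ 6) = Σ C(10,k) p^k (1−p)^(10−k) over k:
  k=3: C(10,3)·0.81^3·0.19^7 = 0.0005700
  k=4: C(10,4)·0.81^4·0.19^6 = 0.0042529
  k=5: C(10,5)·0.81^5·0.19^5 = 0.0217567
  k=6: C(10,6)·0.81^6·0.19^4 = 0.0772936
Total = 0.1038733

0.10387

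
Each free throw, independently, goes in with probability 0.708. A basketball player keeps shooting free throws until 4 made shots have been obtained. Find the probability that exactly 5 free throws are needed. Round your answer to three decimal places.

0.293

Y = trial on which the fourth success occurs; negative binomial, r=4, p=0.708.
P(Y=5) = C(4,3) · p^4 · (1−p)^1
= 4 · 0.25127 · 0.292 = 0.29348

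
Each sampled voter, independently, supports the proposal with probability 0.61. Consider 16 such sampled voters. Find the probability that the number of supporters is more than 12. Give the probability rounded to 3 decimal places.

0.076

X ~ Binomial(16, 0.61); P(X ≥ 13) = Σ C(16,k) p^k (1−p)^(16−k) over k:
  k=13: C(16,13)·0.61^13·0.39^3 = 0.05379
  k=14: C(16,14)·0.61^14·0.39^2 = 0.01803
  k=15: C(16,15)·0.61^15·0.39^1 = 0.00376
  k=16: C(16,16)·0.61^16·0.39^0 = 0.00037
Total = 0.07594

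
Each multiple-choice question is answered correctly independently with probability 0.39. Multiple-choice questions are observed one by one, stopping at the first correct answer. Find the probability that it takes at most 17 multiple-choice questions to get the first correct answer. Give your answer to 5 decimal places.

0.99978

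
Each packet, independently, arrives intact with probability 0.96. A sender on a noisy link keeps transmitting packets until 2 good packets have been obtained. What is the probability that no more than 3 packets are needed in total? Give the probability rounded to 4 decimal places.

0.9953

Finishing within 3 packets ⇔ at least 2 successes in the first 3. With X ~ Binomial(3, 0.96), P(Y ≤ 3) = 1 − P(X ≤ 1).
  k=0: C(3,0)·0.96^0·0.04^3 = 0.000064
  k=1: C(3,1)·0.96^1·0.04^2 = 0.004608
1 − 0.004672 = 0.995328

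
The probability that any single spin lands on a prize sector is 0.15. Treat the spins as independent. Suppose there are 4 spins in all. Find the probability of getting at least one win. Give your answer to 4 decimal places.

0.4780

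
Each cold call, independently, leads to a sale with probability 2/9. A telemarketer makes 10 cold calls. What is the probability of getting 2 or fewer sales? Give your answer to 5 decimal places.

X ~ Binomial(10, 0.222222); P(X ≤ 2) = Σ C(10,k) p^k (1−p)^(10−k) over k:
  k=0: C(10,0)·0.222222^0·0.777778^10 = 0.0810131
  k=1: C(10,1)·0.222222^1·0.777778^9 = 0.2314660
  k=2: C(10,2)·0.222222^2·0.777778^8 = 0.2975992
Total = 0.6100783

0.61008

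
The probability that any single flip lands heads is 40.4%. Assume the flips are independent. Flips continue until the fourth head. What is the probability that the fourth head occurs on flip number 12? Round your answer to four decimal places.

0.0700

Y = trial on which the fourth success occurs; negative binomial, r=4, p=0.404.
P(Y=12) = C(11,3) · p^4 · (1−p)^8
= 165 · 0.026639 · 0.015921 = 0.069981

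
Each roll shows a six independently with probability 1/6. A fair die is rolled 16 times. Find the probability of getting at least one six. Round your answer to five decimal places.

P(at least one) = 1 − P(none) = 1 − (1 − 0.166667)^16
= 1 − 0.0540879 = 0.9459121

0.94591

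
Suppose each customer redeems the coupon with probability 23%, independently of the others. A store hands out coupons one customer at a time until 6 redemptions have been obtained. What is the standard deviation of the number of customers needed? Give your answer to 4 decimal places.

9.3453

Y = total customers until the sixth success; negative binomial with r=6, p=0.23.
SD(Y) = √[r(1−p)/p²] = √(87.334594) = 9.345298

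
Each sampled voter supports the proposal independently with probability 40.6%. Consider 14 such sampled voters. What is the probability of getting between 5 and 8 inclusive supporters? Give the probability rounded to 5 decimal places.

0.67198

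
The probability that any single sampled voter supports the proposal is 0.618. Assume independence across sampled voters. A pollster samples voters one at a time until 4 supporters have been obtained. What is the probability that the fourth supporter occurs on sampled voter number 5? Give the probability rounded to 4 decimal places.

0.2229

Y = trial on which the fourth success occurs; negative binomial, r=4, p=0.618.
P(Y=5) = C(4,3) · p^4 · (1−p)^1
= 4 · 0.14587 · 0.382 = 0.222883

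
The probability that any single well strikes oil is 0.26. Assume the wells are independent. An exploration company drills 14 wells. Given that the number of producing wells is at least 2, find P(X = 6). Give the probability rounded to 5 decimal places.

X ~ Binomial(14, 0.26). Want P(X=6 | X≥2) = P(X=6) / P(X≥2).
P(X=6) = C(14,6)·0.26^6·0.74^8 = 0.0834160
P(X≥2) = 1 − 0.0147654 − 0.0726296 = 0.9126050
Ratio = 0.0834160 / 0.9126050 = 0.0914042

0.09140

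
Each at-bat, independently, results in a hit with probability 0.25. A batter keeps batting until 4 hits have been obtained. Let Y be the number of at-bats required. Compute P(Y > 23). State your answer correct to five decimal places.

Needing more than 23 at-bats ⇔ fewer than 4 successes in the first 23. With X ~ Binomial(23, 0.25), P(Y > 23) = P(X ≤ 3).
  k=0: C(23,0)·0.25^0·0.75^23 = 0.0013379
  k=1: C(23,1)·0.25^1·0.75^22 = 0.0102569
  k=2: C(23,2)·0.25^2·0.75^21 = 0.0376086
  k=3: C(23,3)·0.25^3·0.75^20 = 0.0877534
P(X ≤ 3) = 0.1369567

0.13696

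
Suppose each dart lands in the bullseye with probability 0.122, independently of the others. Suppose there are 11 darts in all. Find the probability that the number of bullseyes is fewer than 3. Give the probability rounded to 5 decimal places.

X ~ Binomial(11, 0.122); P(X ≤ 2) = Σ C(11,k) p^k (1−p)^(11−k) over k:
  k=0: C(11,0)·0.122^0·0.878^11 = 0.2390230
  k=1: C(11,1)·0.122^1·0.878^10 = 0.3653404
  k=2: C(11,2)·0.122^2·0.878^9 = 0.2538242
Total = 0.8581876

0.85819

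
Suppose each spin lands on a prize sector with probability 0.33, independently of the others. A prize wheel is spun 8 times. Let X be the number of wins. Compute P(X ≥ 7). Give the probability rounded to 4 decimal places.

X ~ Binomial(8, 0.33); P(X ≥ 7) = Σ C(8,k) p^k (1−p)^(8−k) over k:
  k=7: C(8,7)·0.33^7·0.67^1 = 0.002284
  k=8: C(8,8)·0.33^8·0.67^0 = 0.000141
Total = 0.002425

0.0024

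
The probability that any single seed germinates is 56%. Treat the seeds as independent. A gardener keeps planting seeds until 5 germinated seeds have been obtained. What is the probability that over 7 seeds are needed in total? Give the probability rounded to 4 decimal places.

0.6638

Needing more than 7 seeds ⇔ fewer than 5 successes in the first 7. With X ~ Binomial(7, 0.56), P(Y > 7) = P(X ≤ 4).
  k=0: C(7,0)·0.56^0·0.44^7 = 0.003193
  k=1: C(7,1)·0.56^1·0.44^6 = 0.028445
  k=2: C(7,2)·0.56^2·0.44^5 = 0.108607
  k=3: C(7,3)·0.56^3·0.44^4 = 0.230379
  k=4: C(7,4)·0.56^4·0.44^3 = 0.293210
P(X ≤ 4) = 0.663833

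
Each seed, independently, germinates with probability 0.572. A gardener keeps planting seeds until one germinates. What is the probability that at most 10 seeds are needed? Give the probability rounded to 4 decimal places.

Y = number of seeds to the first success; geometric, p = 0.572.
P(Y ≤ 10) = 1 − (1−p)^10 = 1 − 0.000206 = 0.999794

0.9998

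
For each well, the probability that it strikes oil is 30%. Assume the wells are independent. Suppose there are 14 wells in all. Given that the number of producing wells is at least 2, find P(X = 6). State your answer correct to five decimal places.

X ~ Binomial(14, 0.30). Want P(X=6 | X≥2) = P(X=6) / P(X≥2).
P(X=6) = C(14,6)·0.30^6·0.70^8 = 0.1262023
P(X≥2) = 1 − 0.0067822 − 0.0406934 = 0.9525244
Ratio = 0.1262023 / 0.9525244 = 0.1324924

0.13249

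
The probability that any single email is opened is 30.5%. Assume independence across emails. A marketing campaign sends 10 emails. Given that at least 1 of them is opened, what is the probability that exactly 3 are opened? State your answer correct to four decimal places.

0.2739

X ~ Binomial(10, 0.305). Want P(X=3 | X≥1) = P(X=3) / P(X≥1).
P(X=3) = C(10,3)·0.305^3·0.695^7 = 0.266670
P(X≥1) = 1 − 0.026293 = 0.973707
Ratio = 0.266670 / 0.973707 = 0.273871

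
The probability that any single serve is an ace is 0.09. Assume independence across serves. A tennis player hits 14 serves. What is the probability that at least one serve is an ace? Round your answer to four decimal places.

P(at least one) = 1 − P(none) = 1 − (1 − 0.09)^14
= 1 − 0.267042 = 0.732958

0.7330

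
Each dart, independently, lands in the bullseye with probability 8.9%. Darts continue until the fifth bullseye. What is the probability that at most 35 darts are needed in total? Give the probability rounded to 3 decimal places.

0.197

Finishing within 35 darts ⇔ at least 5 successes in the first 35. With X ~ Binomial(35, 0.089), P(Y ≤ 35) = 1 − P(X ≤ 4).
  k=0: C(35,0)·0.089^0·0.911^35 = 0.03830
  k=1: C(35,1)·0.089^1·0.911^34 = 0.13094
  k=2: C(35,2)·0.089^2·0.911^33 = 0.21747
  k=3: C(35,3)·0.089^3·0.911^32 = 0.23370
  k=4: C(35,4)·0.089^4·0.911^31 = 0.18265
1 − 0.80307 = 0.19693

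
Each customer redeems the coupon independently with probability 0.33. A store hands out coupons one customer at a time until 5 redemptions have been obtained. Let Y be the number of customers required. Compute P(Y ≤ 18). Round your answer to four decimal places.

Finishing within 18 customers ⇔ at least 5 successes in the first 18. With X ~ Binomial(18, 0.33), P(Y ≤ 18) = 1 − P(X ≤ 4).
  k=0: C(18,0)·0.33^0·0.67^18 = 0.000740
  k=1: C(18,1)·0.33^1·0.67^17 = 0.006562
  k=2: C(18,2)·0.33^2·0.67^16 = 0.027474
  k=3: C(18,3)·0.33^3·0.67^15 = 0.072170
  k=4: C(18,4)·0.33^4·0.67^14 = 0.133298
1 − 0.240244 = 0.759756

0.7598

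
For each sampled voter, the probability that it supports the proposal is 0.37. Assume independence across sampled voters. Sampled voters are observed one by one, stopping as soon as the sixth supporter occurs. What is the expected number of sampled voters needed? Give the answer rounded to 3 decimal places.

16.216

Y = total sampled voters until the sixth success; negative binomial with r=6, p=0.37.
E[Y] = r / p = 6 / 0.37 = 16.21622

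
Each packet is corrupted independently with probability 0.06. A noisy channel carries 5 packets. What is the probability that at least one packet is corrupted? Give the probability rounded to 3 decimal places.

P(at least one) = 1 − P(none) = 1 − (1 − 0.06)^5
= 1 − 0.73390 = 0.26610

0.266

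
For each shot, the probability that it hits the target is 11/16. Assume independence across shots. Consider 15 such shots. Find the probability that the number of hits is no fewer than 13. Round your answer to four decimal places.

0.1069

X ~ Binomial(15, 0.6875); P(X ≥ 13) = Σ C(15,k) p^k (1−p)^(15−k) over k:
  k=13: C(15,13)·0.6875^13·0.3125^2 = 0.078602
  k=14: C(15,14)·0.6875^14·0.3125^1 = 0.024704
  k=15: C(15,15)·0.6875^15·0.3125^0 = 0.003623
Total = 0.106929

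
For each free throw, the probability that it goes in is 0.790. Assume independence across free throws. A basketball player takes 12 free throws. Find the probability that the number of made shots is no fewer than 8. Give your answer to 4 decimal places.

0.9134

X ~ Binomial(12, 0.79); P(X ≥ 8) = Σ C(12,k) p^k (1−p)^(12−k) over k:
  k=8: C(12,8)·0.79^8·0.21^4 = 0.146049
  k=9: C(12,9)·0.79^9·0.21^3 = 0.244188
  k=10: C(12,10)·0.79^10·0.21^2 = 0.275584
  k=11: C(12,11)·0.79^11·0.21^1 = 0.188494
  k=12: C(12,12)·0.79^12·0.21^0 = 0.059092
Total = 0.913407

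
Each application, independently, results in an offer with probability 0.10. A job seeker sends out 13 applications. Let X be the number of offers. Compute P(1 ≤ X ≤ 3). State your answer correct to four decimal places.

0.7117

X ~ Binomial(13, 0.10); P(1 ≤ X ≤ 3) = Σ C(13,k) p^k (1−p)^(13−k) over k:
  k=1: C(13,1)·0.10^1·0.90^12 = 0.367158
  k=2: C(13,2)·0.10^2·0.90^11 = 0.244772
  k=3: C(13,3)·0.10^3·0.90^10 = 0.099722
Total = 0.711653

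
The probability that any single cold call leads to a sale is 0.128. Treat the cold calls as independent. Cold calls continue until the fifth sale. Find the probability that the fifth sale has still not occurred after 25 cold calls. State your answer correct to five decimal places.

Needing more than 25 cold calls ⇔ fewer than 5 successes in the first 25. With X ~ Binomial(25, 0.128), P(Y > 25) = P(X ≤ 4).
  k=0: C(25,0)·0.128^0·0.872^25 = 0.0325771
  k=1: C(25,1)·0.128^1·0.872^24 = 0.1195489
  k=2: C(25,2)·0.128^2·0.872^23 = 0.2105816
  k=3: C(25,3)·0.128^3·0.872^22 = 0.2369848
  k=4: C(25,4)·0.128^4·0.872^21 = 0.1913271
P(X ≤ 4) = 0.7910195

0.79102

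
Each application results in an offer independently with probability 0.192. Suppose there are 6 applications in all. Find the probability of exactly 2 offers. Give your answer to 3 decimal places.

X ~ Binomial(n=6, p=0.192).
P(X=2) = C(6,2) · p^2 · (1−p)^4
= 15 · 0.036864 · 0.42623 = 0.23569

0.236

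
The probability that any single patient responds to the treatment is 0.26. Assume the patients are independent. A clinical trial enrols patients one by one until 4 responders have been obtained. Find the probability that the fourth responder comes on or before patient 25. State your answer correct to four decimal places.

0.9211

Finishing within 25 patients ⇔ at least 4 successes in the first 25. With X ~ Binomial(25, 0.26), P(Y ≤ 25) = 1 − P(X ≤ 3).
  k=0: C(25,0)·0.26^0·0.74^25 = 0.000538
  k=1: C(25,1)·0.26^1·0.74^24 = 0.004726
  k=2: C(25,2)·0.26^2·0.74^23 = 0.019925
  k=3: C(25,3)·0.26^3·0.74^22 = 0.053672
1 − 0.078861 = 0.921139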